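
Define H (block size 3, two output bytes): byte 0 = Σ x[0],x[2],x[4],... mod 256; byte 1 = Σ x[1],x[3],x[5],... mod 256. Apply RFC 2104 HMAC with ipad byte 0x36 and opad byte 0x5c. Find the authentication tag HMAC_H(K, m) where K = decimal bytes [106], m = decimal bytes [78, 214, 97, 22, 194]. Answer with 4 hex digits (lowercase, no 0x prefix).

Key decimal bytes [106] = 6a is 1 byte ≤ B = 3; zero-pad to 3 bytes: K' = 6a 00 00.
K' ⊕ ipad = 5c 36 36.  K' ⊕ opad = 36 5c 5c.
Inner input = (K'⊕ipad) ∥ m = 5c 36 36 ∥ 4e d6 61 16 c2.
Inner hash: even-index sum = 382 mod 256 = 126; odd-index sum = 423 mod 256 = 167 → 7e a7.
Outer input = (K'⊕opad) ∥ inner = 36 5c 5c ∥ 7e a7.
Outer hash (tag): even-index sum = 313 mod 256 = 57; odd-index sum = 218 mod 256 = 218 → 39 da.

39da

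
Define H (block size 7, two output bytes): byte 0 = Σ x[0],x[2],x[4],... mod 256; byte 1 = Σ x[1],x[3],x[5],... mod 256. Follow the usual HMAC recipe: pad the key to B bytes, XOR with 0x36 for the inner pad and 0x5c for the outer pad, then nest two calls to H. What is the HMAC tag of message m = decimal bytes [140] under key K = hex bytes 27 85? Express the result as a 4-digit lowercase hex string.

3a44

Key hex bytes 27 85 is 2 bytes ≤ B = 7; zero-pad to 7 bytes: K' = 27 85 00 00 00 00 00.
K' ⊕ ipad = 11 b3 36 36 36 36 36.  K' ⊕ opad = 7b d9 5c 5c 5c 5c 5c.
Inner input = (K'⊕ipad) ∥ m = 11 b3 36 36 36 36 36 ∥ 8c.
Inner hash: even-index sum = 179 mod 256 = 179; odd-index sum = 427 mod 256 = 171 → b3 ab.
Outer input = (K'⊕opad) ∥ inner = 7b d9 5c 5c 5c 5c 5c ∥ b3 ab.
Outer hash (tag): even-index sum = 570 mod 256 = 58; odd-index sum = 580 mod 256 = 68 → 3a 44.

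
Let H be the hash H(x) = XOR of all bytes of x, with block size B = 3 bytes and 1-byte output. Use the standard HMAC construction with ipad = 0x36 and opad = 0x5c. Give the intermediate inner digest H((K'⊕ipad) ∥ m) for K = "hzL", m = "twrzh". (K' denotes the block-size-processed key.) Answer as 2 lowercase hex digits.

0b

Key "hzL" = 68 7a 4c is exactly B = 3 bytes: K' = 68 7a 4c.
K' ⊕ ipad = 5e 4c 7a.
Inner input = 5e 4c 7a ∥ 74 77 72 7a 68.
Inner hash: XOR 5e⊕4c⊕7a⊕74⊕77⊕72⊕7a⊕68 = 0b.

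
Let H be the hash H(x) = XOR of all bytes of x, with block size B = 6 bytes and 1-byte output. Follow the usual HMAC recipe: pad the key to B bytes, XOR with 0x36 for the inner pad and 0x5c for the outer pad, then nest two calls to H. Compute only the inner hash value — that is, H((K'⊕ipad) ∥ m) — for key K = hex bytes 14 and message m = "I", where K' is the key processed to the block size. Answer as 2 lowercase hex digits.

5d

Key hex bytes 14 is 1 byte ≤ B = 6; zero-pad to 6 bytes: K' = 14 00 00 00 00 00.
K' ⊕ ipad = 22 36 36 36 36 36.
Inner input = 22 36 36 36 36 36 ∥ 49.
Inner hash: XOR 22⊕36⊕36⊕36⊕36⊕36⊕49 = 5d.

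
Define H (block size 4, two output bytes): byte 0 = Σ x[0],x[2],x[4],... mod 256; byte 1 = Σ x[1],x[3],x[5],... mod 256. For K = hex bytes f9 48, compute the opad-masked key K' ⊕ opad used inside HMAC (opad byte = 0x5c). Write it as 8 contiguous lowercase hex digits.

a5145c5c

Key hex bytes f9 48 is 2 bytes ≤ B = 4; zero-pad to 4 bytes: K' = f9 48 00 00.
XOR each byte with 0x5c: f9⊕5c=a5, 48⊕5c=14, 00⊕5c=5c, 00⊕5c=5c.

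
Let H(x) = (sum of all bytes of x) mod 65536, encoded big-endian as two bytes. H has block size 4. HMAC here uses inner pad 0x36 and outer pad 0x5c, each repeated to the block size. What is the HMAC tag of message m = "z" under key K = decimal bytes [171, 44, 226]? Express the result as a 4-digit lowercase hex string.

02be

Key decimal bytes [171, 44, 226] = ab 2c e2 is 3 bytes ≤ B = 4; zero-pad to 4 bytes: K' = ab 2c e2 00.
K' ⊕ ipad = 9d 1a d4 36.  K' ⊕ opad = f7 70 be 5c.
Inner input = (K'⊕ipad) ∥ m = 9d 1a d4 36 ∥ 7a.
Inner hash: sum = 157+26+212+54+122 = 571 → 02 3b.
Outer input = (K'⊕opad) ∥ inner = f7 70 be 5c ∥ 02 3b.
Outer hash (tag): sum = 247+112+190+92+2+59 = 702 → 02 be.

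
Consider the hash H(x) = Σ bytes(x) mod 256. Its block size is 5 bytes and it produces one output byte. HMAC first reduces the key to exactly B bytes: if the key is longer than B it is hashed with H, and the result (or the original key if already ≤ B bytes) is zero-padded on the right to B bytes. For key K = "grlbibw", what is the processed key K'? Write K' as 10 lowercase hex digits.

|K| = 7 > B = 5, so first hash the key.
H(K): sum = 103+114+108+98+105+98+119 = 745; mod 256 = 233 → e9.
Zero-pad H(K) = e9 to 5 bytes: K' = e9 00 00 00 00.

e900000000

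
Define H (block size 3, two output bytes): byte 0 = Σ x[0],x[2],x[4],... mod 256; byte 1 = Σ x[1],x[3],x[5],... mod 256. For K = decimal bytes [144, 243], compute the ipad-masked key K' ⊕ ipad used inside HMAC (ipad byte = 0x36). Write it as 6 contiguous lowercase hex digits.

Key decimal bytes [144, 243] = 90 f3 is 2 bytes ≤ B = 3; zero-pad to 3 bytes: K' = 90 f3 00.
XOR each byte with 0x36: 90⊕36=a6, f3⊕36=c5, 00⊕36=36.

a6c536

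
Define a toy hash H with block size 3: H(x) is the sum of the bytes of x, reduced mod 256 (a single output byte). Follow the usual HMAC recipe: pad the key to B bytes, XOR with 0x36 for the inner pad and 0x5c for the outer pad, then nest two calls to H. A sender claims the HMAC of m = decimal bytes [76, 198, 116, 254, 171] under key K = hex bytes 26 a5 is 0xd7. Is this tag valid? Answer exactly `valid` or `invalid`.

Key hex bytes 26 a5 is 2 bytes ≤ B = 3; zero-pad to 3 bytes: K' = 26 a5 00.
K' ⊕ ipad = 10 93 36; K' ⊕ opad = 7a f9 5c.
Inner hash: sum = 16+147+54+76+198+116+254+171 = 1032; mod 256 = 8 → 08.
Outer hash (recomputed tag): sum = 122+249+92+8 = 471; mod 256 = 215 → d7.
Recomputed tag = d7; claimed = d7 → match.

valid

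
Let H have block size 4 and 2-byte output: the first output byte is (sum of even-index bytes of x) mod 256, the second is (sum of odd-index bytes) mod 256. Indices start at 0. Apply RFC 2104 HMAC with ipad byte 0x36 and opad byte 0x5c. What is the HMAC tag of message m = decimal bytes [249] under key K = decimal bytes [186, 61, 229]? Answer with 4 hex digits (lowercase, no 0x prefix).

f7fe

Key decimal bytes [186, 61, 229] = ba 3d e5 is 3 bytes ≤ B = 4; zero-pad to 4 bytes: K' = ba 3d e5 00.
K' ⊕ ipad = 8c 0b d3 36.  K' ⊕ opad = e6 61 b9 5c.
Inner input = (K'⊕ipad) ∥ m = 8c 0b d3 36 ∥ f9.
Inner hash: even-index sum = 600 mod 256 = 88; odd-index sum = 65 mod 256 = 65 → 58 41.
Outer input = (K'⊕opad) ∥ inner = e6 61 b9 5c ∥ 58 41.
Outer hash (tag): even-index sum = 503 mod 256 = 247; odd-index sum = 254 mod 256 = 254 → f7 fe.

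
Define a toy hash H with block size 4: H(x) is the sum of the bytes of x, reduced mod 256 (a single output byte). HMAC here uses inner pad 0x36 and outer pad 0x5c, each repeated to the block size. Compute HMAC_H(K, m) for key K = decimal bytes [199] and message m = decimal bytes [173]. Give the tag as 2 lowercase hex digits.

ef

Key decimal bytes [199] = c7 is 1 byte ≤ B = 4; zero-pad to 4 bytes: K' = c7 00 00 00.
K' ⊕ ipad = f1 36 36 36.  K' ⊕ opad = 9b 5c 5c 5c.
Inner input = (K'⊕ipad) ∥ m = f1 36 36 36 ∥ ad.
Inner hash: sum = 241+54+54+54+173 = 576; mod 256 = 64 → 40.
Outer input = (K'⊕opad) ∥ inner = 9b 5c 5c 5c ∥ 40.
Outer hash (tag): sum = 155+92+92+92+64 = 495; mod 256 = 239 → ef.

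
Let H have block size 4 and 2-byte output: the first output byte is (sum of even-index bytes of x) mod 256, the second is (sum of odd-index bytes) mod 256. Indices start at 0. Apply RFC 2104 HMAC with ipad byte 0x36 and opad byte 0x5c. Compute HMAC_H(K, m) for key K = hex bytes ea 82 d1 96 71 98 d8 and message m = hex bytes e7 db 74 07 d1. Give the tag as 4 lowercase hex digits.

Key hex bytes ea 82 d1 96 71 98 d8 is 7 bytes > B = 4, so hash it first: H(key) = 04 b0, then zero-pad to 4 bytes: K' = 04 b0 00 00.
K' ⊕ ipad = 32 86 36 36.  K' ⊕ opad = 58 ec 5c 5c.
Inner input = (K'⊕ipad) ∥ m = 32 86 36 36 ∥ e7 db 74 07 d1.
Inner hash: even-index sum = 660 mod 256 = 148; odd-index sum = 414 mod 256 = 158 → 94 9e.
Outer input = (K'⊕opad) ∥ inner = 58 ec 5c 5c ∥ 94 9e.
Outer hash (tag): even-index sum = 328 mod 256 = 72; odd-index sum = 486 mod 256 = 230 → 48 e6.

48e6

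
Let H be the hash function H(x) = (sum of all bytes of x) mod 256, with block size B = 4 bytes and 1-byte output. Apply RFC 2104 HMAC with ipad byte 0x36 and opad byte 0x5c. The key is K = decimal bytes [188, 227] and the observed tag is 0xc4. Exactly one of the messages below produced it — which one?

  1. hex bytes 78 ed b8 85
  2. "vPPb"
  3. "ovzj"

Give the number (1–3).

1

Key decimal bytes [188, 227] = bc e3 is 2 bytes ≤ B = 4; zero-pad to 4 bytes: K' = bc e3 00 00.
K' ⊕ ipad = 8a d5 36 36; K' ⊕ opad = e0 bf 5c 5c.
m1: inner = H(8a d5 36 36 78 ed b8 85) = 6d; tag = H(e0 bf 5c 5c 6d) = c4 ← matches
m2: inner = H(8a d5 36 36 76 50 50 62) = 43; tag = H(e0 bf 5c 5c 43) = 9a
m3: inner = H(8a d5 36 36 6f 76 7a 6a) = 94; tag = H(e0 bf 5c 5c 94) = eb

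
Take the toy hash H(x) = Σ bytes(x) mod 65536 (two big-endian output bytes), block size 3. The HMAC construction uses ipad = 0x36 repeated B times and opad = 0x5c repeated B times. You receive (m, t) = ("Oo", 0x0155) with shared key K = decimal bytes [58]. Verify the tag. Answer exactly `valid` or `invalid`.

Key decimal bytes [58] = 3a is 1 byte ≤ B = 3; zero-pad to 3 bytes: K' = 3a 00 00.
K' ⊕ ipad = 0c 36 36; K' ⊕ opad = 66 5c 5c.
Inner hash: sum = 12+54+54+79+111 = 310 → 01 36.
Outer hash (recomputed tag): sum = 102+92+92+1+54 = 341 → 01 55.
Recomputed tag = 0155; claimed = 0155 → match.

valid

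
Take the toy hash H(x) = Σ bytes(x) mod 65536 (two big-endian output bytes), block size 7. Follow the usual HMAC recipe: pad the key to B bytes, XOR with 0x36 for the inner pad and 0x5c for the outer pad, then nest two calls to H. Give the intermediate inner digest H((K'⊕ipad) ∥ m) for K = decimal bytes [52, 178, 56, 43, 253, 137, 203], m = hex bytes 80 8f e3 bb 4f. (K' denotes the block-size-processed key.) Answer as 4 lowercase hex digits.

Key decimal bytes [52, 178, 56, 43, 253, 137, 203] = 34 b2 38 2b fd 89 cb is exactly B = 7 bytes: K' = 34 b2 38 2b fd 89 cb.
K' ⊕ ipad = 02 84 0e 1d cb bf fd.
Inner input = 02 84 0e 1d cb bf fd ∥ 80 8f e3 bb 4f.
Inner hash: sum = 2+132+14+29+203+191+253+128+143+227+187+79 = 1588 → 06 34.

0634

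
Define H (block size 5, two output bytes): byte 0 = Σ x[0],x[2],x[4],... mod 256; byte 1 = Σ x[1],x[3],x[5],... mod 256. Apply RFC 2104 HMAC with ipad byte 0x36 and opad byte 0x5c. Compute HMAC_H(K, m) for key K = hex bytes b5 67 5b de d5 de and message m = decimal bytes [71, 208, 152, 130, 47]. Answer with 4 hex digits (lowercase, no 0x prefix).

Key hex bytes b5 67 5b de d5 de is 6 bytes > B = 5, so hash it first: H(key) = e5 23, then zero-pad to 5 bytes: K' = e5 23 00 00 00.
K' ⊕ ipad = d3 15 36 36 36.  K' ⊕ opad = b9 7f 5c 5c 5c.
Inner input = (K'⊕ipad) ∥ m = d3 15 36 36 36 ∥ 47 d0 98 82 2f.
Inner hash: even-index sum = 657 mod 256 = 145; odd-index sum = 345 mod 256 = 89 → 91 59.
Outer input = (K'⊕opad) ∥ inner = b9 7f 5c 5c 5c ∥ 91 59.
Outer hash (tag): even-index sum = 458 mod 256 = 202; odd-index sum = 364 mod 256 = 108 → ca 6c.

ca6c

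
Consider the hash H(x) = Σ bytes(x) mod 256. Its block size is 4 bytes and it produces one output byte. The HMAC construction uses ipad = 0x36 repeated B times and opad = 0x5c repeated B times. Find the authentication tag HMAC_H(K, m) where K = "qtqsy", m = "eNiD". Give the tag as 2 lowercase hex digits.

Key "qtqsy" = 71 74 71 73 79 is 5 bytes > B = 4, so hash it first: H(key) = 42, then zero-pad to 4 bytes: K' = 42 00 00 00.
K' ⊕ ipad = 74 36 36 36.  K' ⊕ opad = 1e 5c 5c 5c.
Inner input = (K'⊕ipad) ∥ m = 74 36 36 36 ∥ 65 4e 69 44.
Inner hash: sum = 116+54+54+54+101+78+105+68 = 630; mod 256 = 118 → 76.
Outer input = (K'⊕opad) ∥ inner = 1e 5c 5c 5c ∥ 76.
Outer hash (tag): sum = 30+92+92+92+118 = 424; mod 256 = 168 → a8.

a8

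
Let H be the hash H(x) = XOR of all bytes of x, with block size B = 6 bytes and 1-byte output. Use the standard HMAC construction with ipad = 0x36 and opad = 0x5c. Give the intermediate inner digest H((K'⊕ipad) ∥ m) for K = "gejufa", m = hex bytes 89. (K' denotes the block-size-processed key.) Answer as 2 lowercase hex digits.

93

Key "gejufa" = 67 65 6a 75 66 61 is exactly B = 6 bytes: K' = 67 65 6a 75 66 61.
K' ⊕ ipad = 51 53 5c 43 50 57.
Inner input = 51 53 5c 43 50 57 ∥ 89.
Inner hash: XOR 51⊕53⊕5c⊕43⊕50⊕57⊕89 = 93.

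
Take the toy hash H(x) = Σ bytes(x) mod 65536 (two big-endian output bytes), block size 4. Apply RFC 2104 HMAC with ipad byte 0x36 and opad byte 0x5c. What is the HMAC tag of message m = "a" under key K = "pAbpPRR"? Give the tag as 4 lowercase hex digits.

Key "pAbpPRR" = 70 41 62 70 50 52 52 is 7 bytes > B = 4, so hash it first: H(key) = 02 77, then zero-pad to 4 bytes: K' = 02 77 00 00.
K' ⊕ ipad = 34 41 36 36.  K' ⊕ opad = 5e 2b 5c 5c.
Inner input = (K'⊕ipad) ∥ m = 34 41 36 36 ∥ 61.
Inner hash: sum = 52+65+54+54+97 = 322 → 01 42.
Outer input = (K'⊕opad) ∥ inner = 5e 2b 5c 5c ∥ 01 42.
Outer hash (tag): sum = 94+43+92+92+1+66 = 388 → 01 84.

0184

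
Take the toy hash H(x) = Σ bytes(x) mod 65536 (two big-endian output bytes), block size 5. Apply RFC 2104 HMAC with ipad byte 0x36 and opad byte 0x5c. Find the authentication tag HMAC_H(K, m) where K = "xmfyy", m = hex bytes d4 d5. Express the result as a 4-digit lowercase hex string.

011c

Key "xmfyy" = 78 6d 66 79 79 is exactly B = 5 bytes: K' = 78 6d 66 79 79.
K' ⊕ ipad = 4e 5b 50 4f 4f.  K' ⊕ opad = 24 31 3a 25 25.
Inner input = (K'⊕ipad) ∥ m = 4e 5b 50 4f 4f ∥ d4 d5.
Inner hash: sum = 78+91+80+79+79+212+213 = 832 → 03 40.
Outer input = (K'⊕opad) ∥ inner = 24 31 3a 25 25 ∥ 03 40.
Outer hash (tag): sum = 36+49+58+37+37+3+64 = 284 → 01 1c.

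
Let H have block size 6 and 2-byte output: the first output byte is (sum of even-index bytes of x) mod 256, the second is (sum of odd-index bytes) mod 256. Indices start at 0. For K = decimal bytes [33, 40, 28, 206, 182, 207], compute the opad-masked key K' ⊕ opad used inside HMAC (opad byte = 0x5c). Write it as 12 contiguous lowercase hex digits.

7d744092ea93

Key decimal bytes [33, 40, 28, 206, 182, 207] = 21 28 1c ce b6 cf is exactly B = 6 bytes: K' = 21 28 1c ce b6 cf.
XOR each byte with 0x5c: 21⊕5c=7d, 28⊕5c=74, 1c⊕5c=40, ce⊕5c=92, b6⊕5c=ea, cf⊕5c=93.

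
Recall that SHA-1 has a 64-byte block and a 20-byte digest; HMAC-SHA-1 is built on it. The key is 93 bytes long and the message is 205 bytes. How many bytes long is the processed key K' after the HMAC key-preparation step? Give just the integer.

64

Key is 93 > 64 bytes, so it is hashed to 20 bytes then zero-padded to 64: |K'| = 64.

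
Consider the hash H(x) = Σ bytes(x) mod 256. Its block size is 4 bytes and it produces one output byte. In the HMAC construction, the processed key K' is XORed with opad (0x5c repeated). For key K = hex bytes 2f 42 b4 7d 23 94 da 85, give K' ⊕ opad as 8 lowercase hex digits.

Key hex bytes 2f 42 b4 7d 23 94 da 85 is 8 bytes > B = 4, so hash it first: H(key) = b8, then zero-pad to 4 bytes: K' = b8 00 00 00.
XOR each byte with 0x5c: b8⊕5c=e4, 00⊕5c=5c, 00⊕5c=5c, 00⊕5c=5c.

e45c5c5c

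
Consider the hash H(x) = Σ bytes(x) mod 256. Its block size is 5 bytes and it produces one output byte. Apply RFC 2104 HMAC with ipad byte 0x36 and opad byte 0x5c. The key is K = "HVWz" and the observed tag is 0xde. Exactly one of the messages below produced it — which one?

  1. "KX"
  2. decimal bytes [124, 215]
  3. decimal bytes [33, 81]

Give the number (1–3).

3

Key "HVWz" = 48 56 57 7a is 4 bytes ≤ B = 5; zero-pad to 5 bytes: K' = 48 56 57 7a 00.
K' ⊕ ipad = 7e 60 61 4c 36; K' ⊕ opad = 14 0a 0b 26 5c.
m1: inner = H(7e 60 61 4c 36 4b 58) = 64; tag = H(14 0a 0b 26 5c 64) = 0f
m2: inner = H(7e 60 61 4c 36 7c d7) = 14; tag = H(14 0a 0b 26 5c 14) = bf
m3: inner = H(7e 60 61 4c 36 21 51) = 33; tag = H(14 0a 0b 26 5c 33) = de ← matches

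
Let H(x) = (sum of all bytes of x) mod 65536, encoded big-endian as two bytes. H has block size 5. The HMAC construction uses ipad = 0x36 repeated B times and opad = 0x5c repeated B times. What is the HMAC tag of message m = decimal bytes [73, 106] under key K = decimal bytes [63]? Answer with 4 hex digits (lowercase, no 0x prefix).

Key decimal bytes [63] = 3f is 1 byte ≤ B = 5; zero-pad to 5 bytes: K' = 3f 00 00 00 00.
K' ⊕ ipad = 09 36 36 36 36.  K' ⊕ opad = 63 5c 5c 5c 5c.
Inner input = (K'⊕ipad) ∥ m = 09 36 36 36 36 ∥ 49 6a.
Inner hash: sum = 9+54+54+54+54+73+106 = 404 → 01 94.
Outer input = (K'⊕opad) ∥ inner = 63 5c 5c 5c 5c ∥ 01 94.
Outer hash (tag): sum = 99+92+92+92+92+1+148 = 616 → 02 68.

0268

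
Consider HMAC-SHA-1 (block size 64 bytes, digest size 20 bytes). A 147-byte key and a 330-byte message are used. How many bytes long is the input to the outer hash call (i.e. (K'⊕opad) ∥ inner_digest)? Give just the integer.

Key is 147 > 64 bytes, so it is hashed to 20 bytes then zero-padded to 64: |K'| = 64.
Outer input = (K'⊕opad) ∥ H(inner) → 64 + 20 = 84 bytes.

84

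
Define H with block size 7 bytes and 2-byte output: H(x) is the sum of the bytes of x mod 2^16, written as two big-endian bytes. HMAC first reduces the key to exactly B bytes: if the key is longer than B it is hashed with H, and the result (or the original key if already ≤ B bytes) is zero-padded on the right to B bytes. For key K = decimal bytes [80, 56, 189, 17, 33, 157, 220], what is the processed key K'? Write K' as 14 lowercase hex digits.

5038bd11219ddc

Key decimal bytes [80, 56, 189, 17, 33, 157, 220] = 50 38 bd 11 21 9d dc is exactly B = 7 bytes: K' = 50 38 bd 11 21 9d dc.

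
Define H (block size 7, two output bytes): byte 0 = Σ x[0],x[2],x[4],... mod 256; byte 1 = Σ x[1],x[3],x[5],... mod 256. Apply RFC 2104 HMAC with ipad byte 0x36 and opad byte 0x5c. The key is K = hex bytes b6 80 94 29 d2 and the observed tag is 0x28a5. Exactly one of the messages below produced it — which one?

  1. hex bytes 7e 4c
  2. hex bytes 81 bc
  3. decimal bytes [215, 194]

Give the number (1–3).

Key hex bytes b6 80 94 29 d2 is 5 bytes ≤ B = 7; zero-pad to 7 bytes: K' = b6 80 94 29 d2 00 00.
K' ⊕ ipad = 80 b6 a2 1f e4 36 36; K' ⊕ opad = ea dc c8 75 8e 5c 5c.
m1: inner = H(80 b6 a2 1f e4 36 36 7e 4c) = 88 89; tag = H(ea dc c8 75 8e 5c 5c 88 89) = 2535
m2: inner = H(80 b6 a2 1f e4 36 36 81 bc) = f8 8c; tag = H(ea dc c8 75 8e 5c 5c f8 8c) = 28a5 ← matches
m3: inner = H(80 b6 a2 1f e4 36 36 d7 c2) = fe e2; tag = H(ea dc c8 75 8e 5c 5c fe e2) = 7eab

2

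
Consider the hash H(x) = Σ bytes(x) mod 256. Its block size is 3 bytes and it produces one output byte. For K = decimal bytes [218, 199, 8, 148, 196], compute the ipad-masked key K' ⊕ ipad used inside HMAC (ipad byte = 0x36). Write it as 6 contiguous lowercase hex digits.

373636

Key decimal bytes [218, 199, 8, 148, 196] = da c7 08 94 c4 is 5 bytes > B = 3, so hash it first: H(key) = 01, then zero-pad to 3 bytes: K' = 01 00 00.
XOR each byte with 0x36: 01⊕36=37, 00⊕36=36, 00⊕36=36.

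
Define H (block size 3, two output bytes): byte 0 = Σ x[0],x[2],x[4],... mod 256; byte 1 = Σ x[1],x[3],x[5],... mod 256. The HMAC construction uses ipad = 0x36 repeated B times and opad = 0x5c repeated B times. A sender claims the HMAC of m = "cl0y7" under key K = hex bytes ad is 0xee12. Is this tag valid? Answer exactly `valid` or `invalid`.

Key hex bytes ad is 1 byte ≤ B = 3; zero-pad to 3 bytes: K' = ad 00 00.
K' ⊕ ipad = 9b 36 36; K' ⊕ opad = f1 5c 5c.
Inner hash: even-index sum = 438 mod 256 = 182; odd-index sum = 256 mod 256 = 0 → b6 00.
Outer hash (recomputed tag): even-index sum = 333 mod 256 = 77; odd-index sum = 274 mod 256 = 18 → 4d 12.
Recomputed tag = 4d12; claimed = ee12 → mismatch.

invalid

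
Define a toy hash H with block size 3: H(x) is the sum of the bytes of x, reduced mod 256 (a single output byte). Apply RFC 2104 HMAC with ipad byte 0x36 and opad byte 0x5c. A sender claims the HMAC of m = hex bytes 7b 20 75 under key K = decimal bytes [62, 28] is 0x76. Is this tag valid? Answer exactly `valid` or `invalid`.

Key decimal bytes [62, 28] = 3e 1c is 2 bytes ≤ B = 3; zero-pad to 3 bytes: K' = 3e 1c 00.
K' ⊕ ipad = 08 2a 36; K' ⊕ opad = 62 40 5c.
Inner hash: sum = 8+42+54+123+32+117 = 376; mod 256 = 120 → 78.
Outer hash (recomputed tag): sum = 98+64+92+120 = 374; mod 256 = 118 → 76.
Recomputed tag = 76; claimed = 76 → match.

valid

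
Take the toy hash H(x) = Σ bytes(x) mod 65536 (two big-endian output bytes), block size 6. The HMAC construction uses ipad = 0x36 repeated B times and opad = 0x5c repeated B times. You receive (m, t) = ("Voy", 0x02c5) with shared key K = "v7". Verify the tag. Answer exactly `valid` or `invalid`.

invalid

Key "v7" = 76 37 is 2 bytes ≤ B = 6; zero-pad to 6 bytes: K' = 76 37 00 00 00 00.
K' ⊕ ipad = 40 01 36 36 36 36; K' ⊕ opad = 2a 6b 5c 5c 5c 5c.
Inner hash: sum = 64+1+54+54+54+54+86+111+121 = 599 → 02 57.
Outer hash (recomputed tag): sum = 42+107+92+92+92+92+2+87 = 606 → 02 5e.
Recomputed tag = 025e; claimed = 02c5 → mismatch.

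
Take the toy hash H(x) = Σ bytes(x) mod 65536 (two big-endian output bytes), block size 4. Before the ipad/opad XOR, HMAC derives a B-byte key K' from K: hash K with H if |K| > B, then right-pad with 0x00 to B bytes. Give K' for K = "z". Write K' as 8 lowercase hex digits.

Key "z" = 7a is 1 byte ≤ B = 4; zero-pad to 4 bytes: K' = 7a 00 00 00.

7a000000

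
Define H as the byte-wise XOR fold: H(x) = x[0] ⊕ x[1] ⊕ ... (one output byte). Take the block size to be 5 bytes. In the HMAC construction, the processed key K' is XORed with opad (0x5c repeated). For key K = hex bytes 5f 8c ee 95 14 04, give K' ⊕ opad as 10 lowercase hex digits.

e45c5c5c5c

Key hex bytes 5f 8c ee 95 14 04 is 6 bytes > B = 5, so hash it first: H(key) = b8, then zero-pad to 5 bytes: K' = b8 00 00 00 00.
XOR each byte with 0x5c: b8⊕5c=e4, 00⊕5c=5c, 00⊕5c=5c, 00⊕5c=5c, 00⊕5c=5c.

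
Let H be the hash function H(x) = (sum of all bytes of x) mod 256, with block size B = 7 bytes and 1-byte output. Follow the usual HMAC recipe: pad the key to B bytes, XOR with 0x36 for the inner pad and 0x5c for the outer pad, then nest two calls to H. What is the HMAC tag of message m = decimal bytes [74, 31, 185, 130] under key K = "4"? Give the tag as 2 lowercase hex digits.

7a

Key "4" = 34 is 1 byte ≤ B = 7; zero-pad to 7 bytes: K' = 34 00 00 00 00 00 00.
K' ⊕ ipad = 02 36 36 36 36 36 36.  K' ⊕ opad = 68 5c 5c 5c 5c 5c 5c.
Inner input = (K'⊕ipad) ∥ m = 02 36 36 36 36 36 36 ∥ 4a 1f b9 82.
Inner hash: sum = 2+54+54+54+54+54+54+74+31+185+130 = 746; mod 256 = 234 → ea.
Outer input = (K'⊕opad) ∥ inner = 68 5c 5c 5c 5c 5c 5c ∥ ea.
Outer hash (tag): sum = 104+92+92+92+92+92+92+234 = 890; mod 256 = 122 → 7a.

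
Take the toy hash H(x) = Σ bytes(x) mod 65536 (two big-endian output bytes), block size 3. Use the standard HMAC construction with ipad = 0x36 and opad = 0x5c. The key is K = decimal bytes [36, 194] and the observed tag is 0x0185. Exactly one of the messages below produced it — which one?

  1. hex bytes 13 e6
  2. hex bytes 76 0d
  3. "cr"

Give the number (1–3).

3

Key decimal bytes [36, 194] = 24 c2 is 2 bytes ≤ B = 3; zero-pad to 3 bytes: K' = 24 c2 00.
K' ⊕ ipad = 12 f4 36; K' ⊕ opad = 78 9e 5c.
m1: inner = H(12 f4 36 13 e6) = 02 35; tag = H(78 9e 5c 02 35) = 01a9
m2: inner = H(12 f4 36 76 0d) = 01 bf; tag = H(78 9e 5c 01 bf) = 0232
m3: inner = H(12 f4 36 63 72) = 02 11; tag = H(78 9e 5c 02 11) = 0185 ← matches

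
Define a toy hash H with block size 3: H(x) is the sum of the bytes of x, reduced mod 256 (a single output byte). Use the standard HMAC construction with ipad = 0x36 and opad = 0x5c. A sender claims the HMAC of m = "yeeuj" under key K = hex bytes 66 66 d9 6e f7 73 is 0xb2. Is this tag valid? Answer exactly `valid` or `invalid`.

valid

Key hex bytes 66 66 d9 6e f7 73 is 6 bytes > B = 3, so hash it first: H(key) = 7d, then zero-pad to 3 bytes: K' = 7d 00 00.
K' ⊕ ipad = 4b 36 36; K' ⊕ opad = 21 5c 5c.
Inner hash: sum = 75+54+54+121+101+101+117+106 = 729; mod 256 = 217 → d9.
Outer hash (recomputed tag): sum = 33+92+92+217 = 434; mod 256 = 178 → b2.
Recomputed tag = b2; claimed = b2 → match.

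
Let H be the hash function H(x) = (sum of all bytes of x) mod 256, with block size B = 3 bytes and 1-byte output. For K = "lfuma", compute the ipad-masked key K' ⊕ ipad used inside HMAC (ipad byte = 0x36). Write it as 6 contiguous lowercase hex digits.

Key "lfuma" = 6c 66 75 6d 61 is 5 bytes > B = 3, so hash it first: H(key) = 15, then zero-pad to 3 bytes: K' = 15 00 00.
XOR each byte with 0x36: 15⊕36=23, 00⊕36=36, 00⊕36=36.

233636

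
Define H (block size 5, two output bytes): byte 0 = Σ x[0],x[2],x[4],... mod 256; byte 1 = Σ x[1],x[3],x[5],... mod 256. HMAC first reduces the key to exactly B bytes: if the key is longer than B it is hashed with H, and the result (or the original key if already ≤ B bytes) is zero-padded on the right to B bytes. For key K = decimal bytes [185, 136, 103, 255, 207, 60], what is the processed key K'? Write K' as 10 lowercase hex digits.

efc3000000

|K| = 6 > B = 5, so first hash the key.
H(K): even-index sum = 495 mod 256 = 239; odd-index sum = 451 mod 256 = 195 → ef c3.
Zero-pad H(K) = ef c3 to 5 bytes: K' = ef c3 00 00 00.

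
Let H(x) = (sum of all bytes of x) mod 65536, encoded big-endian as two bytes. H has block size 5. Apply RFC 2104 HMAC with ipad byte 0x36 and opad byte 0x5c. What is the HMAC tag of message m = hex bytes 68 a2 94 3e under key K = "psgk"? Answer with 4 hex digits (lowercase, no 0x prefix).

0177

Key "psgk" = 70 73 67 6b is 4 bytes ≤ B = 5; zero-pad to 5 bytes: K' = 70 73 67 6b 00.
K' ⊕ ipad = 46 45 51 5d 36.  K' ⊕ opad = 2c 2f 3b 37 5c.
Inner input = (K'⊕ipad) ∥ m = 46 45 51 5d 36 ∥ 68 a2 94 3e.
Inner hash: sum = 70+69+81+93+54+104+162+148+62 = 843 → 03 4b.
Outer input = (K'⊕opad) ∥ inner = 2c 2f 3b 37 5c ∥ 03 4b.
Outer hash (tag): sum = 44+47+59+55+92+3+75 = 375 → 01 77.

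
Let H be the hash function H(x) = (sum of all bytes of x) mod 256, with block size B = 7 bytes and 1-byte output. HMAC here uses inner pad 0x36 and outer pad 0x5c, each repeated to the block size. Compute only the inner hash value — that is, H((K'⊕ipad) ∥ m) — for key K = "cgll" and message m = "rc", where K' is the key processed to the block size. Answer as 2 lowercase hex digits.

Key "cgll" = 63 67 6c 6c is 4 bytes ≤ B = 7; zero-pad to 7 bytes: K' = 63 67 6c 6c 00 00 00.
K' ⊕ ipad = 55 51 5a 5a 36 36 36.
Inner input = 55 51 5a 5a 36 36 36 ∥ 72 63.
Inner hash: sum = 85+81+90+90+54+54+54+114+99 = 721; mod 256 = 209 → d1.

d1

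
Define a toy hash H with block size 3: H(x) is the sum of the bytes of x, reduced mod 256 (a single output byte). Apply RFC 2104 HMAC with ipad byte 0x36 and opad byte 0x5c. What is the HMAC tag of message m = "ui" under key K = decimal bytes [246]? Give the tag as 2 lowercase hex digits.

6c

Key decimal bytes [246] = f6 is 1 byte ≤ B = 3; zero-pad to 3 bytes: K' = f6 00 00.
K' ⊕ ipad = c0 36 36.  K' ⊕ opad = aa 5c 5c.
Inner input = (K'⊕ipad) ∥ m = c0 36 36 ∥ 75 69.
Inner hash: sum = 192+54+54+117+105 = 522; mod 256 = 10 → 0a.
Outer input = (K'⊕opad) ∥ inner = aa 5c 5c ∥ 0a.
Outer hash (tag): sum = 170+92+92+10 = 364; mod 256 = 108 → 6c.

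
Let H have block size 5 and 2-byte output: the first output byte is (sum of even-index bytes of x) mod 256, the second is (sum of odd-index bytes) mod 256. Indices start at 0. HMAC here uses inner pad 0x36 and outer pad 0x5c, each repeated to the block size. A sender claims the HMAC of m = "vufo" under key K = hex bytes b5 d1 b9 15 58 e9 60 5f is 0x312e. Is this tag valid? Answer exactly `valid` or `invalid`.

Key hex bytes b5 d1 b9 15 58 e9 60 5f is 8 bytes > B = 5, so hash it first: H(key) = 26 2e, then zero-pad to 5 bytes: K' = 26 2e 00 00 00.
K' ⊕ ipad = 10 18 36 36 36; K' ⊕ opad = 7a 72 5c 5c 5c.
Inner hash: even-index sum = 352 mod 256 = 96; odd-index sum = 298 mod 256 = 42 → 60 2a.
Outer hash (recomputed tag): even-index sum = 348 mod 256 = 92; odd-index sum = 302 mod 256 = 46 → 5c 2e.
Recomputed tag = 5c2e; claimed = 312e → mismatch.

invalid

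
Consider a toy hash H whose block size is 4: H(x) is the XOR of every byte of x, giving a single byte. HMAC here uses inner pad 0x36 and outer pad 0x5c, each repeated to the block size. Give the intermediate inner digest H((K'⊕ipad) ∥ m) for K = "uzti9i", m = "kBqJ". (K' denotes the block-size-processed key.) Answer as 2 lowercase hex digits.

Key "uzti9i" = 75 7a 74 69 39 69 is 6 bytes > B = 4, so hash it first: H(key) = 42, then zero-pad to 4 bytes: K' = 42 00 00 00.
K' ⊕ ipad = 74 36 36 36.
Inner input = 74 36 36 36 ∥ 6b 42 71 4a.
Inner hash: XOR 74⊕36⊕36⊕36⊕6b⊕42⊕71⊕4a = 50.

50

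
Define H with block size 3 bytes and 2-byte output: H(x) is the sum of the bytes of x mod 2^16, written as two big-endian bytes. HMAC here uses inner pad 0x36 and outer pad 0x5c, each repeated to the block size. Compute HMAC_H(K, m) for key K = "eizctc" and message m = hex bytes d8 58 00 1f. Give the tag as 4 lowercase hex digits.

0207

Key "eizctc" = 65 69 7a 63 74 63 is 6 bytes > B = 3, so hash it first: H(key) = 02 82, then zero-pad to 3 bytes: K' = 02 82 00.
K' ⊕ ipad = 34 b4 36.  K' ⊕ opad = 5e de 5c.
Inner input = (K'⊕ipad) ∥ m = 34 b4 36 ∥ d8 58 00 1f.
Inner hash: sum = 52+180+54+216+88+0+31 = 621 → 02 6d.
Outer input = (K'⊕opad) ∥ inner = 5e de 5c ∥ 02 6d.
Outer hash (tag): sum = 94+222+92+2+109 = 519 → 02 07.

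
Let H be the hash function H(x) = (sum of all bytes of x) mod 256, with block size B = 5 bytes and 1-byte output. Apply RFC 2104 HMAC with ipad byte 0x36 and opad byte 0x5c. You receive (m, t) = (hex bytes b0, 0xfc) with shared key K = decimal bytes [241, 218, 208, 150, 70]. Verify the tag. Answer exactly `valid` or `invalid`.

Key decimal bytes [241, 218, 208, 150, 70] = f1 da d0 96 46 is exactly B = 5 bytes: K' = f1 da d0 96 46.
K' ⊕ ipad = c7 ec e6 a0 70; K' ⊕ opad = ad 86 8c ca 1a.
Inner hash: sum = 199+236+230+160+112+176 = 1113; mod 256 = 89 → 59.
Outer hash (recomputed tag): sum = 173+134+140+202+26+89 = 764; mod 256 = 252 → fc.
Recomputed tag = fc; claimed = fc → match.

valid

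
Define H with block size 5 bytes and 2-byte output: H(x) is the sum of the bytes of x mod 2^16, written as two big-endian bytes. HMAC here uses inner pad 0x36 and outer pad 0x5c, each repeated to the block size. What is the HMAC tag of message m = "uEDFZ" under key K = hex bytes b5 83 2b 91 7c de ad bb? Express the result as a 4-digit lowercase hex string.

Key hex bytes b5 83 2b 91 7c de ad bb is 8 bytes > B = 5, so hash it first: H(key) = 04 b6, then zero-pad to 5 bytes: K' = 04 b6 00 00 00.
K' ⊕ ipad = 32 80 36 36 36.  K' ⊕ opad = 58 ea 5c 5c 5c.
Inner input = (K'⊕ipad) ∥ m = 32 80 36 36 36 ∥ 75 45 44 46 5a.
Inner hash: sum = 50+128+54+54+54+117+69+68+70+90 = 754 → 02 f2.
Outer input = (K'⊕opad) ∥ inner = 58 ea 5c 5c 5c ∥ 02 f2.
Outer hash (tag): sum = 88+234+92+92+92+2+242 = 842 → 03 4a.

034a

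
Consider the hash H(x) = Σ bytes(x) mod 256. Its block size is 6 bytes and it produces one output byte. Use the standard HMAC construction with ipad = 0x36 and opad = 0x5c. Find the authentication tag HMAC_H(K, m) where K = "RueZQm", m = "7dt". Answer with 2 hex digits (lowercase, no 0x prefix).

eb

Key "RueZQm" = 52 75 65 5a 51 6d is exactly B = 6 bytes: K' = 52 75 65 5a 51 6d.
K' ⊕ ipad = 64 43 53 6c 67 5b.  K' ⊕ opad = 0e 29 39 06 0d 31.
Inner input = (K'⊕ipad) ∥ m = 64 43 53 6c 67 5b ∥ 37 64 74.
Inner hash: sum = 100+67+83+108+103+91+55+100+116 = 823; mod 256 = 55 → 37.
Outer input = (K'⊕opad) ∥ inner = 0e 29 39 06 0d 31 ∥ 37.
Outer hash (tag): sum = 14+41+57+6+13+49+55 = 235 → eb.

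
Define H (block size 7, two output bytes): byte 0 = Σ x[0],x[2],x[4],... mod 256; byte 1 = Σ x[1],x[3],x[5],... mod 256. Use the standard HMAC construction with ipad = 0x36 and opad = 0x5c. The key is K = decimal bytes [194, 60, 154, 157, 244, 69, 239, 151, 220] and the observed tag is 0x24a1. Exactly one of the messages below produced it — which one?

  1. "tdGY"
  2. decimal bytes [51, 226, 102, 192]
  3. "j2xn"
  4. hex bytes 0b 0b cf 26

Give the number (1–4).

Key decimal bytes [194, 60, 154, 157, 244, 69, 239, 151, 220] = c2 3c 9a 9d f4 45 ef 97 dc is 9 bytes > B = 7, so hash it first: H(key) = 1b b5, then zero-pad to 7 bytes: K' = 1b b5 00 00 00 00 00.
K' ⊕ ipad = 2d 83 36 36 36 36 36; K' ⊕ opad = 47 e9 5c 5c 5c 5c 5c.
m1: inner = H(2d 83 36 36 36 36 36 74 64 47 59) = 8c aa; tag = H(47 e9 5c 5c 5c 5c 5c 8c aa) = 052d
m2: inner = H(2d 83 36 36 36 36 36 33 e2 66 c0) = 71 88; tag = H(47 e9 5c 5c 5c 5c 5c 71 88) = e312
m3: inner = H(2d 83 36 36 36 36 36 6a 32 78 6e) = 6f d1; tag = H(47 e9 5c 5c 5c 5c 5c 6f d1) = 2c10
m4: inner = H(2d 83 36 36 36 36 36 0b 0b cf 26) = 00 c9; tag = H(47 e9 5c 5c 5c 5c 5c 00 c9) = 24a1 ← matches

4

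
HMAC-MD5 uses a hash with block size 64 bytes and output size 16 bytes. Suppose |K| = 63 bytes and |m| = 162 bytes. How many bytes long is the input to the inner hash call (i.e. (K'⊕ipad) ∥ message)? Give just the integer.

226

Key is 63 ≤ 64 bytes, zero-padded: |K'| = 64.
Inner input = (K'⊕ipad) ∥ m → 64 + 162 = 226 bytes.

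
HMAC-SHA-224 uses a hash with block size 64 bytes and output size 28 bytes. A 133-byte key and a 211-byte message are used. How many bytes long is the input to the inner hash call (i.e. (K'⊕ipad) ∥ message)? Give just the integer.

Key is 133 > 64 bytes, so it is hashed to 28 bytes then zero-padded to 64: |K'| = 64.
Inner input = (K'⊕ipad) ∥ m → 64 + 211 = 275 bytes.

275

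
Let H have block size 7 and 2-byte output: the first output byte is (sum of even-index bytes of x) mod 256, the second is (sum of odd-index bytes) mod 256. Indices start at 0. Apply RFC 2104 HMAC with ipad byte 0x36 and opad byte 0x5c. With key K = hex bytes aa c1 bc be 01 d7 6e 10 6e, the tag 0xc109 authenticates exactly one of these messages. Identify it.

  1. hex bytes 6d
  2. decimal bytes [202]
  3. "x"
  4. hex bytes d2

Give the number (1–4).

Key hex bytes aa c1 bc be 01 d7 6e 10 6e is 9 bytes > B = 7, so hash it first: H(key) = 43 66, then zero-pad to 7 bytes: K' = 43 66 00 00 00 00 00.
K' ⊕ ipad = 75 50 36 36 36 36 36; K' ⊕ opad = 1f 3a 5c 5c 5c 5c 5c.
m1: inner = H(75 50 36 36 36 36 36 6d) = 17 29; tag = H(1f 3a 5c 5c 5c 5c 5c 17 29) = 5c09
m2: inner = H(75 50 36 36 36 36 36 ca) = 17 86; tag = H(1f 3a 5c 5c 5c 5c 5c 17 86) = b909
m3: inner = H(75 50 36 36 36 36 36 78) = 17 34; tag = H(1f 3a 5c 5c 5c 5c 5c 17 34) = 6709
m4: inner = H(75 50 36 36 36 36 36 d2) = 17 8e; tag = H(1f 3a 5c 5c 5c 5c 5c 17 8e) = c109 ← matches

4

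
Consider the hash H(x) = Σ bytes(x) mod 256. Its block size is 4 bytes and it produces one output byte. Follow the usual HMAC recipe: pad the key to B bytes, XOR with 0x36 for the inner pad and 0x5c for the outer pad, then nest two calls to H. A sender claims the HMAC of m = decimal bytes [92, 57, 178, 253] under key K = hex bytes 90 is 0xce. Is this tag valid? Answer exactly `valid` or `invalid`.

invalid

Key hex bytes 90 is 1 byte ≤ B = 4; zero-pad to 4 bytes: K' = 90 00 00 00.
K' ⊕ ipad = a6 36 36 36; K' ⊕ opad = cc 5c 5c 5c.
Inner hash: sum = 166+54+54+54+92+57+178+253 = 908; mod 256 = 140 → 8c.
Outer hash (recomputed tag): sum = 204+92+92+92+140 = 620; mod 256 = 108 → 6c.
Recomputed tag = 6c; claimed = ce → mismatch.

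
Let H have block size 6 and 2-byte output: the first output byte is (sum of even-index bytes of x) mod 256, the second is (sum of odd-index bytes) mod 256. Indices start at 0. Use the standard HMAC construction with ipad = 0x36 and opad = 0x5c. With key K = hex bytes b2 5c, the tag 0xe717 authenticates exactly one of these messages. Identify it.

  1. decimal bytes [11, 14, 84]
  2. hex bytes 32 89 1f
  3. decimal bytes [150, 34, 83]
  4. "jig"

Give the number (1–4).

2

Key hex bytes b2 5c is 2 bytes ≤ B = 6; zero-pad to 6 bytes: K' = b2 5c 00 00 00 00.
K' ⊕ ipad = 84 6a 36 36 36 36; K' ⊕ opad = ee 00 5c 5c 5c 5c.
m1: inner = H(84 6a 36 36 36 36 0b 0e 54) = 4f e4; tag = H(ee 00 5c 5c 5c 5c 4f e4) = f59c
m2: inner = H(84 6a 36 36 36 36 32 89 1f) = 41 5f; tag = H(ee 00 5c 5c 5c 5c 41 5f) = e717 ← matches
m3: inner = H(84 6a 36 36 36 36 96 22 53) = d9 f8; tag = H(ee 00 5c 5c 5c 5c d9 f8) = 7fb0
m4: inner = H(84 6a 36 36 36 36 6a 69 67) = c1 3f; tag = H(ee 00 5c 5c 5c 5c c1 3f) = 67f7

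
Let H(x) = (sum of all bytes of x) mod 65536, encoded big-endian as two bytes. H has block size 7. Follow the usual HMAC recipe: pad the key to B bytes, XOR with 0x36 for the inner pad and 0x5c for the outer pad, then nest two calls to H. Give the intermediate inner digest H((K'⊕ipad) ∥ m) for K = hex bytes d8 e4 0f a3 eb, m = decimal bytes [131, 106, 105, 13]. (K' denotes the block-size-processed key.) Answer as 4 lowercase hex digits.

053a

Key hex bytes d8 e4 0f a3 eb is 5 bytes ≤ B = 7; zero-pad to 7 bytes: K' = d8 e4 0f a3 eb 00 00.
K' ⊕ ipad = ee d2 39 95 dd 36 36.
Inner input = ee d2 39 95 dd 36 36 ∥ 83 6a 69 0d.
Inner hash: sum = 238+210+57+149+221+54+54+131+106+105+13 = 1338 → 05 3a.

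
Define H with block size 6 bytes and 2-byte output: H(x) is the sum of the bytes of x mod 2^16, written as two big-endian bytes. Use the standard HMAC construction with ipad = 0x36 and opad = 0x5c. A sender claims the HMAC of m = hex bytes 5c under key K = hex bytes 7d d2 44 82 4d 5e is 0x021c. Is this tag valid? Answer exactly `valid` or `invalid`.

invalid

Key hex bytes 7d d2 44 82 4d 5e is exactly B = 6 bytes: K' = 7d d2 44 82 4d 5e.
K' ⊕ ipad = 4b e4 72 b4 7b 68; K' ⊕ opad = 21 8e 18 de 11 02.
Inner hash: sum = 75+228+114+180+123+104+92 = 916 → 03 94.
Outer hash (recomputed tag): sum = 33+142+24+222+17+2+3+148 = 591 → 02 4f.
Recomputed tag = 024f; claimed = 021c → mismatch.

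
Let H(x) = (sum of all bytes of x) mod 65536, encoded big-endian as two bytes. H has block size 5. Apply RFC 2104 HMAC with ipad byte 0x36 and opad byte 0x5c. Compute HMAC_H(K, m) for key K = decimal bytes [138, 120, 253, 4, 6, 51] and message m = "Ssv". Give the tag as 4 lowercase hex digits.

Key decimal bytes [138, 120, 253, 4, 6, 51] = 8a 78 fd 04 06 33 is 6 bytes > B = 5, so hash it first: H(key) = 02 3c, then zero-pad to 5 bytes: K' = 02 3c 00 00 00.
K' ⊕ ipad = 34 0a 36 36 36.  K' ⊕ opad = 5e 60 5c 5c 5c.
Inner input = (K'⊕ipad) ∥ m = 34 0a 36 36 36 ∥ 53 73 76.
Inner hash: sum = 52+10+54+54+54+83+115+118 = 540 → 02 1c.
Outer input = (K'⊕opad) ∥ inner = 5e 60 5c 5c 5c ∥ 02 1c.
Outer hash (tag): sum = 94+96+92+92+92+2+28 = 496 → 01 f0.

01f0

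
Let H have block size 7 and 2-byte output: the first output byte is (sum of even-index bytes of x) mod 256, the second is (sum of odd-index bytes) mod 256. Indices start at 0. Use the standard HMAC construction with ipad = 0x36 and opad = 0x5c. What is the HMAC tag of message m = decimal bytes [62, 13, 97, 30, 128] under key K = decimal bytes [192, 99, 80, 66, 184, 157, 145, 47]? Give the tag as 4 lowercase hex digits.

Key decimal bytes [192, 99, 80, 66, 184, 157, 145, 47] = c0 63 50 42 b8 9d 91 2f is 8 bytes > B = 7, so hash it first: H(key) = 59 71, then zero-pad to 7 bytes: K' = 59 71 00 00 00 00 00.
K' ⊕ ipad = 6f 47 36 36 36 36 36.  K' ⊕ opad = 05 2d 5c 5c 5c 5c 5c.
Inner input = (K'⊕ipad) ∥ m = 6f 47 36 36 36 36 36 ∥ 3e 0d 61 1e 80.
Inner hash: even-index sum = 316 mod 256 = 60; odd-index sum = 466 mod 256 = 210 → 3c d2.
Outer input = (K'⊕opad) ∥ inner = 05 2d 5c 5c 5c 5c 5c ∥ 3c d2.
Outer hash (tag): even-index sum = 491 mod 256 = 235; odd-index sum = 289 mod 256 = 33 → eb 21.

eb21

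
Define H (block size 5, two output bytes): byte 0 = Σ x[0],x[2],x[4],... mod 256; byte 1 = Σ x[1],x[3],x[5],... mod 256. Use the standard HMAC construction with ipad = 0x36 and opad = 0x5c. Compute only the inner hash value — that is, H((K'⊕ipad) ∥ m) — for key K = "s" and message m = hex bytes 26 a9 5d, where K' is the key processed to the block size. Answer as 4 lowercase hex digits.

Key "s" = 73 is 1 byte ≤ B = 5; zero-pad to 5 bytes: K' = 73 00 00 00 00.
K' ⊕ ipad = 45 36 36 36 36.
Inner input = 45 36 36 36 36 ∥ 26 a9 5d.
Inner hash: even-index sum = 346 mod 256 = 90; odd-index sum = 239 mod 256 = 239 → 5a ef.

5aef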